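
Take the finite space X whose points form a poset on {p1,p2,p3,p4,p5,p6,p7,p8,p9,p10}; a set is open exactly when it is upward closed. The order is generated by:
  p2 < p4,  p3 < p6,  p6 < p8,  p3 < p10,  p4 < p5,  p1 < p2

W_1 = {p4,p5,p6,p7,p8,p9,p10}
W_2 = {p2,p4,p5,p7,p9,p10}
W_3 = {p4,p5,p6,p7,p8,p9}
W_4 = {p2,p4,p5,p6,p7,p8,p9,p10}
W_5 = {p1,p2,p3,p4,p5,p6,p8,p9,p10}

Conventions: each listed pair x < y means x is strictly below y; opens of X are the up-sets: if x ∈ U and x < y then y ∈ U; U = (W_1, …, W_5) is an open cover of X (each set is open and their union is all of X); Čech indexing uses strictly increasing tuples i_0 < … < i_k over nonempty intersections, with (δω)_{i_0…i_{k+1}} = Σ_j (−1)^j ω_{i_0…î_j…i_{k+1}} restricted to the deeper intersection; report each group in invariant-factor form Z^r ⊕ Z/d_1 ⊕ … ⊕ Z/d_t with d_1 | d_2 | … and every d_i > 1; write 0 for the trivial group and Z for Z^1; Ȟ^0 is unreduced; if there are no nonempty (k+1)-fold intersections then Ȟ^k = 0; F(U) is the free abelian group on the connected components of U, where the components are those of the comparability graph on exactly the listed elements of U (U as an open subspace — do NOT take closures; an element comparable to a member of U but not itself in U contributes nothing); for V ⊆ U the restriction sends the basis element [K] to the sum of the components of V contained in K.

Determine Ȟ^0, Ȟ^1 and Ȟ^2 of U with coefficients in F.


nerve of the cover:
  W12={p4,p5,p7,p9,p10} W13={p4,p5,p6,p7,p8,p9} W14={p4,p5,p6,p7,p8,p9,p10} W15={p4,p5,p6,p8,p9,p10} W23={p4,p5,p7,p9} W24={p2,p4,p5,p7,p9,p10} W25={p2,p4,p5,p9,p10} W34={p4,p5,p6,p7,p8,p9} W35={p4,p5,p6,p8,p9} W45={p2,p4,p5,p6,p8,p9,p10}
  W123={p4,p5,p7,p9} W124={p4,p5,p7,p9,p10} W125={p4,p5,p9,p10} W134={p4,p5,p6,p7,p8,p9} W135={p4,p5,p6,p8,p9} W145={p4,p5,p6,p8,p9,p10} W234={p4,p5,p7,p9} W235={p4,p5,p9} W245={p2,p4,p5,p9,p10} W345={p4,p5,p6,p8,p9}
  W1234={p4,p5,p7,p9} W1235={p4,p5,p9} W1245={p4,p5,p9,p10} W1345={p4,p5,p6,p8,p9} W2345={p4,p5,p9}
  W12345={p4,p5,p9}
components per intersection:
  W1: {p4,p5} {p6,p8} {p7} {p9} {p10}
  W2: {p2,p4,p5} {p7} {p9} {p10}
  W3: {p4,p5} {p6,p8} {p7} {p9}
  W4: {p2,p4,p5} {p6,p8} {p7} {p9} {p10}
  W5: {p1,p2,p4,p5} {p3,p6,p8,p10} {p9}
  W12: {p4,p5} {p7} {p9} {p10}
  W13: {p4,p5} {p6,p8} {p7} {p9}
  W14: {p4,p5} {p6,p8} {p7} {p9} {p10}
  W15: {p4,p5} {p6,p8} {p9} {p10}
  W23: {p4,p5} {p7} {p9}
  W24: {p2,p4,p5} {p7} {p9} {p10}
  W25: {p2,p4,p5} {p9} {p10}
  W34: {p4,p5} {p6,p8} {p7} {p9}
  W35: {p4,p5} {p6,p8} {p9}
  W45: {p2,p4,p5} {p6,p8} {p9} {p10}
  W123: {p4,p5} {p7} {p9}
  W124: {p4,p5} {p7} {p9} {p10}
  W125: {p4,p5} {p9} {p10}
  W134: {p4,p5} {p6,p8} {p7} {p9}
  W135: {p4,p5} {p6,p8} {p9}
  W145: {p4,p5} {p6,p8} {p9} {p10}
  W234: {p4,p5} {p7} {p9}
  W235: {p4,p5} {p9}
  W245: {p2,p4,p5} {p9} {p10}
  W345: {p4,p5} {p6,p8} {p9}
  W1234: {p4,p5} {p7} {p9}
  W1235: {p4,p5} {p9}
  W1245: {p4,p5} {p9} {p10}
  W1345: {p4,p5} {p6,p8} {p9}
  W2345: {p4,p5} {p9}
  W12345: {p4,p5} {p9}
C dims 21,38,32,13; δ0: rk 17, SNF 1^17; δ1: rk 21, SNF 1^21; δ2: rk 11, SNF 1^11
Ȟ^0 = (21 − 17) − 0 = 4, so Ȟ^0 ≅ Z^4
Ȟ^1 = (38 − 21) − 17 = 0, so Ȟ^1 ≅ 0
Ȟ^2 = (32 − 11) − 21 = 0, so Ȟ^2 ≅ 0

Ȟ^0 ≅ Z^4; Ȟ^1 ≅ 0; Ȟ^2 ≅ 0


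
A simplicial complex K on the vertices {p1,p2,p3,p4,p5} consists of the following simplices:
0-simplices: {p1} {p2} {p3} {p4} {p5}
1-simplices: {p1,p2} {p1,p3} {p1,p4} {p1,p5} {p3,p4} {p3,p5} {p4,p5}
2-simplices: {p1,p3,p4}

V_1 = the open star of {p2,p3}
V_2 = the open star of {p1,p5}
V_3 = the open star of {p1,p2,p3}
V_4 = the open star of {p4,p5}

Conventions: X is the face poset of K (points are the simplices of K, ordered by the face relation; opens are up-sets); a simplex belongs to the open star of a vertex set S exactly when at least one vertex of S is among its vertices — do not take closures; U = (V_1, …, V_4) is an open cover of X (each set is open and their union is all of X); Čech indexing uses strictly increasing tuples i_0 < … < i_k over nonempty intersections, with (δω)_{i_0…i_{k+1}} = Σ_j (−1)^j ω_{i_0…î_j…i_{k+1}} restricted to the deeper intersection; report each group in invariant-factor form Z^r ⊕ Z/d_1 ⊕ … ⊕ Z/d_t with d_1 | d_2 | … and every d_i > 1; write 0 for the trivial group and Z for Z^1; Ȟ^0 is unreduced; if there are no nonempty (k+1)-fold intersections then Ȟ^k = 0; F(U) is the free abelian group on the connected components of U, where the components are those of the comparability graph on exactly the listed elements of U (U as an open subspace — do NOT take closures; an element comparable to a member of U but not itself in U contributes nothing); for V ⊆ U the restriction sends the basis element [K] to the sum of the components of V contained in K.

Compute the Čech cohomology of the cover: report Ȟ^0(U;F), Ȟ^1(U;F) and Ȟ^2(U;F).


nonempty intersections:
  V1={{p2},{p3},{p1,p2},{p1,p3},{p3,p4},{p3,p5},{p1,p3,p4}} V2={{p1},{p5},{p1,p2},{p1,p3},{p1,p4},{p1,p5},{p3,p5},{p4,p5},{p1,p3,p4}} V3={{p1},{p2},{p3},{p1,p2},{p1,p3},{p1,p4},{p1,p5},{p3,p4},{p3,p5},{p1,p3,p4}} V4={{p4},{p5},{p1,p4},{p1,p5},{p3,p4},{p3,p5},{p4,p5},{p1,p3,p4}}
  V12={{p1,p2},{p1,p3},{p3,p5},{p1,p3,p4}} V13={{p2},{p3},{p1,p2},{p1,p3},{p3,p4},{p3,p5},{p1,p3,p4}} V14={{p3,p4},{p3,p5},{p1,p3,p4}} V23={{p1},{p1,p2},{p1,p3},{p1,p4},{p1,p5},{p3,p5},{p1,p3,p4}} V24={{p5},{p1,p4},{p1,p5},{p3,p5},{p4,p5},{p1,p3,p4}} V34={{p1,p4},{p1,p5},{p3,p4},{p3,p5},{p1,p3,p4}}
  V123={{p1,p2},{p1,p3},{p3,p5},{p1,p3,p4}} V124={{p3,p5},{p1,p3,p4}} V134={{p3,p4},{p3,p5},{p1,p3,p4}} V234={{p1,p4},{p1,p5},{p3,p5},{p1,p3,p4}}
  V1234={{p3,p5},{p1,p3,p4}}
components per intersection:
  V1: {{p2},{p1,p2}} {{p3},{p1,p3},{p3,p4},{p3,p5},{p1,p3,p4}}
  V2: {{p1},{p5},{p1,p2},{p1,p3},{p1,p4},{p1,p5},{p3,p5},{p4,p5},{p1,p3,p4}}
  V3: {{p1},{p2},{p3},{p1,p2},{p1,p3},{p1,p4},{p1,p5},{p3,p4},{p3,p5},{p1,p3,p4}}
  V4: {{p4},{p5},{p1,p4},{p1,p5},{p3,p4},{p3,p5},{p4,p5},{p1,p3,p4}}
  V12: {{p1,p2}} {{p1,p3},{p1,p3,p4}} {{p3,p5}}
  V13: {{p2},{p1,p2}} {{p3},{p1,p3},{p3,p4},{p3,p5},{p1,p3,p4}}
  V14: {{p3,p4},{p1,p3,p4}} {{p3,p5}}
  V23: {{p1},{p1,p2},{p1,p3},{p1,p4},{p1,p5},{p1,p3,p4}} {{p3,p5}}
  V24: {{p5},{p1,p5},{p3,p5},{p4,p5}} {{p1,p4},{p1,p3,p4}}
  V34: {{p1,p4},{p3,p4},{p1,p3,p4}} {{p1,p5}} {{p3,p5}}
  V123: {{p1,p2}} {{p1,p3},{p1,p3,p4}} {{p3,p5}}
  V124: {{p3,p5}} {{p1,p3,p4}}
  V134: {{p3,p4},{p1,p3,p4}} {{p3,p5}}
  V234: {{p1,p4},{p1,p3,p4}} {{p1,p5}} {{p3,p5}}
  V1234: {{p3,p5}} {{p1,p3,p4}}
C dims 5,14,10,2; δ0: rk 4, SNF 1^4; δ1: rk 8, SNF 1^8; δ2: rk 2, SNF 1^2
Ȟ^0: (5−4)−0=1 ⇒ Z
Ȟ^1: (14−8)−4=2 ⇒ Z^2
Ȟ^2: (10−2)−8=0 ⇒ 0

Ȟ^0(U;F) ≅ Z, Ȟ^1(U;F) ≅ Z^2, Ȟ^2(U;F) ≅ 0


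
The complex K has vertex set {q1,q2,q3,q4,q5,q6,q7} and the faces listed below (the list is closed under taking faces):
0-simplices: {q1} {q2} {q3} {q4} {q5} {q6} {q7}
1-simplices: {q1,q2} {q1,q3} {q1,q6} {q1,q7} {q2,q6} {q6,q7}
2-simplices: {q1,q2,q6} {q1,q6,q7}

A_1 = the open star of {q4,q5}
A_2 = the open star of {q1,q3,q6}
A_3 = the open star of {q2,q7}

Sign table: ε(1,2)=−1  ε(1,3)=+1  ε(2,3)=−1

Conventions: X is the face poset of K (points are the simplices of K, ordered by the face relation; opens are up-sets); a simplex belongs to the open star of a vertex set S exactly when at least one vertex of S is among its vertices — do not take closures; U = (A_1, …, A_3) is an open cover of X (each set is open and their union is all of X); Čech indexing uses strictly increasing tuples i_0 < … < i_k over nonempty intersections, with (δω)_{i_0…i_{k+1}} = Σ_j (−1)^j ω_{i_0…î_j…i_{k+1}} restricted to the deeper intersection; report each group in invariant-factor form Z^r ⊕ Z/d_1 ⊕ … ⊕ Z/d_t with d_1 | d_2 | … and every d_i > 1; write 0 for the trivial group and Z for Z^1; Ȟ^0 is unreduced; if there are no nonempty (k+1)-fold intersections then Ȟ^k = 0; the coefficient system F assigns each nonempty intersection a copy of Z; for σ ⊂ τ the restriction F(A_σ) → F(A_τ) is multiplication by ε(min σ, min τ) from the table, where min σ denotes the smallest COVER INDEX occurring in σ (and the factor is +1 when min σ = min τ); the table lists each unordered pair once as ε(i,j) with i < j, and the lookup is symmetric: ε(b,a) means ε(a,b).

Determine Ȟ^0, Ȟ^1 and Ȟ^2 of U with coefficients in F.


Ȟ^0 ≅ Z^2, Ȟ^1 ≅ 0, Ȟ^2 ≅ 0

nerve of the cover:
  A1={{q4},{q5}} A2={{q1},{q3},{q6},{q1,q2},{q1,q3},{q1,q6},{q1,q7},{q2,q6},{q6,q7},{q1,q2,q6},{q1,q6,q7}} A3={{q2},{q7},{q1,q2},{q1,q7},{q2,q6},{q6,q7},{q1,q2,q6},{q1,q6,q7}}
  A23={{q1,q2},{q1,q7},{q2,q6},{q6,q7},{q1,q2,q6},{q1,q6,q7}}
C dims 3,1; δ0: rk 1, SNF 1^1
Ȟ^0 = (3 − 1) − 0 = 2, so Ȟ^0 ≅ Z^2
Ȟ^1 = (1 − 0) − 1 = 0, so Ȟ^1 ≅ 0
Ȟ^2 = (0 − 0) − 0 = 0, so Ȟ^2 ≅ 0


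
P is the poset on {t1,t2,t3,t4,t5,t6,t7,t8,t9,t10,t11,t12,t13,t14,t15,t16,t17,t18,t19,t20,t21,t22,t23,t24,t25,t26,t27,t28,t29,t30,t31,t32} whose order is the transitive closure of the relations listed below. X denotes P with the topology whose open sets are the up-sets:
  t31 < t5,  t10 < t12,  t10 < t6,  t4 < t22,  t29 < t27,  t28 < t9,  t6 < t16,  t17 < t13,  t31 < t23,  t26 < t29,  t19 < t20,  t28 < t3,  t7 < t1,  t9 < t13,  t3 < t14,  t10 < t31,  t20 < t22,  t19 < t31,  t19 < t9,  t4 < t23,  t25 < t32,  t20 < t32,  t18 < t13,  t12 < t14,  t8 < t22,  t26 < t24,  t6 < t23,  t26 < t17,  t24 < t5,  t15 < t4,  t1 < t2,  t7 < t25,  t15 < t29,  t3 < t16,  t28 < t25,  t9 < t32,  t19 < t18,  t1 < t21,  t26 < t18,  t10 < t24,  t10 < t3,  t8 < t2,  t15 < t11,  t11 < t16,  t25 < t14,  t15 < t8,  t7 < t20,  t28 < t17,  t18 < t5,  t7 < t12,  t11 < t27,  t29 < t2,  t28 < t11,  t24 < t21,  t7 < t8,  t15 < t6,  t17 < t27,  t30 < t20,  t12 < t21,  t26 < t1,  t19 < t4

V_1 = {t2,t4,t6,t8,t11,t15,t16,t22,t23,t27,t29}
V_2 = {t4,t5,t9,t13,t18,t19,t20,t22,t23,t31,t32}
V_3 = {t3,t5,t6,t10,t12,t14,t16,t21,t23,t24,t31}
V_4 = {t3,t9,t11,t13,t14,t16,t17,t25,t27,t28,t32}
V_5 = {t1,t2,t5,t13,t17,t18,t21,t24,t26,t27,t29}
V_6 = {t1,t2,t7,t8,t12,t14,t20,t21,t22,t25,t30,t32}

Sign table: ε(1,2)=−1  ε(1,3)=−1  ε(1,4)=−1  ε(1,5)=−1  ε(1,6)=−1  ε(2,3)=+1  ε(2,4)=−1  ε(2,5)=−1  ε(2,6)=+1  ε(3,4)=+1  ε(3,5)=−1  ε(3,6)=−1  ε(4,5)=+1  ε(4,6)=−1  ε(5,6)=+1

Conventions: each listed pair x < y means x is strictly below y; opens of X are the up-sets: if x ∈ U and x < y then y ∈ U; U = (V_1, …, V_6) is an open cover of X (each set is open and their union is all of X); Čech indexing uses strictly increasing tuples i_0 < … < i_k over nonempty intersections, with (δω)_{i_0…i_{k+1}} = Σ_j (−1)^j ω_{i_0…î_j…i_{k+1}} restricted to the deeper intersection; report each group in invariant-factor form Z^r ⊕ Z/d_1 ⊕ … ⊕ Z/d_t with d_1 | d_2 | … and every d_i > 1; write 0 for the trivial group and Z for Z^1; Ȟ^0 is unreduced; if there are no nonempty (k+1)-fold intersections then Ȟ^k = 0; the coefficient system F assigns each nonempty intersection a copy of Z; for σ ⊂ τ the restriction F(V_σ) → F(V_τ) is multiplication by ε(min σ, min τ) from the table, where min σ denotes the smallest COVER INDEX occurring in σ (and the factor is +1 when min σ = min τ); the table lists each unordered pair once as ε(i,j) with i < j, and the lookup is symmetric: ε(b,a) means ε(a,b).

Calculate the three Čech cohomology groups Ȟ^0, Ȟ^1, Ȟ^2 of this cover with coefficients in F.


Ȟ^0 = 0; Ȟ^1 = Z/2; Ȟ^2 = Z

nerve of the cover:
  V12={t4,t22,t23} V13={t6,t16,t23} V14={t11,t16,t27} V15={t2,t27,t29} V16={t2,t8,t22} V23={t5,t23,t31} V24={t9,t13,t32} V25={t5,t13,t18} V26={t20,t22,t32} V34={t3,t14,t16} V35={t5,t21,t24} V36={t12,t14,t21} V45={t13,t17,t27} V46={t14,t25,t32} V56={t1,t2,t21}
  V123={t23} V126={t22} V134={t16} V145={t27} V156={t2} V235={t5} V245={t13} V246={t32} V346={t14} V356={t21}
C dims 6,15,10; δ0: rk 6, SNF 1^5·2; δ1: rk 9, SNF 1^9
Ȟ^0 = (6 − 6) − 0 = 0, so Ȟ^0 ≅ 0
Ȟ^1 = (15 − 9) − 6 = 0 plus torsion [2], so Ȟ^1 ≅ Z/2
Ȟ^2 = (10 − 0) − 9 = 1, so Ȟ^2 ≅ Z


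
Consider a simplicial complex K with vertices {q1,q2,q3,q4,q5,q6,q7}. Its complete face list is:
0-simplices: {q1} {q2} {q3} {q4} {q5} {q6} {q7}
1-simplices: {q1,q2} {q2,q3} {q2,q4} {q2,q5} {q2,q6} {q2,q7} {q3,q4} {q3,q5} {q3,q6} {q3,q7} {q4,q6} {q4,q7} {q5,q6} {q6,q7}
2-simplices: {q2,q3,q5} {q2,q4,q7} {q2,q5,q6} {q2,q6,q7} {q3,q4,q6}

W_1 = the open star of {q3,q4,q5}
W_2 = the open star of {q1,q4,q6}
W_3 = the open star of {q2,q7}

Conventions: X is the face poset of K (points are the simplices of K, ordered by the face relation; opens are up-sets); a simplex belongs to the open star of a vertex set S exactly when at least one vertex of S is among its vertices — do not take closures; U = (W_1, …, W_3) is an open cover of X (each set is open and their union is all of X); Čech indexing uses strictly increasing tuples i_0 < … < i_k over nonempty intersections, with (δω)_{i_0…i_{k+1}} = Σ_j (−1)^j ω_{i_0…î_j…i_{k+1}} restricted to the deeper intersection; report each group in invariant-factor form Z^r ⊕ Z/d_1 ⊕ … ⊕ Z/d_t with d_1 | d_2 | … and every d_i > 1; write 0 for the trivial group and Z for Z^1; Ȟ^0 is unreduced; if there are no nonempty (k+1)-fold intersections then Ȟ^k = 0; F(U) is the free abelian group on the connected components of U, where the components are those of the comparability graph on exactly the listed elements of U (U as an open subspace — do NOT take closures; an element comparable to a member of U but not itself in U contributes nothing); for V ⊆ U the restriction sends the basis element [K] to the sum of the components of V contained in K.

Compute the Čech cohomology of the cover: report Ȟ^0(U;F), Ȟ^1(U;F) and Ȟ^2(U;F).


intersection data:
  W1={{q3},{q4},{q5},{q2,q3},{q2,q4},{q2,q5},{q3,q4},{q3,q5},{q3,q6},{q3,q7},{q4,q6},{q4,q7},{q5,q6},{q2,q3,q5},{q2,q4,q7},{q2,q5,q6},{q3,q4,q6}} W2={{q1},{q4},{q6},{q1,q2},{q2,q4},{q2,q6},{q3,q4},{q3,q6},{q4,q6},{q4,q7},{q5,q6},{q6,q7},{q2,q4,q7},{q2,q5,q6},{q2,q6,q7},{q3,q4,q6}} W3={{q2},{q7},{q1,q2},{q2,q3},{q2,q4},{q2,q5},{q2,q6},{q2,q7},{q3,q7},{q4,q7},{q6,q7},{q2,q3,q5},{q2,q4,q7},{q2,q5,q6},{q2,q6,q7}}
  W12={{q4},{q2,q4},{q3,q4},{q3,q6},{q4,q6},{q4,q7},{q5,q6},{q2,q4,q7},{q2,q5,q6},{q3,q4,q6}} W13={{q2,q3},{q2,q4},{q2,q5},{q3,q7},{q4,q7},{q2,q3,q5},{q2,q4,q7},{q2,q5,q6}} W23={{q1,q2},{q2,q4},{q2,q6},{q4,q7},{q6,q7},{q2,q4,q7},{q2,q5,q6},{q2,q6,q7}}
  W123={{q2,q4},{q4,q7},{q2,q4,q7},{q2,q5,q6}}
components per intersection:
  W1: {{q3},{q4},{q5},{q2,q3},{q2,q4},{q2,q5},{q3,q4},{q3,q5},{q3,q6},{q3,q7},{q4,q6},{q4,q7},{q5,q6},{q2,q3,q5},{q2,q4,q7},{q2,q5,q6},{q3,q4,q6}}
  W2: {{q1},{q1,q2}} {{q4},{q6},{q2,q4},{q2,q6},{q3,q4},{q3,q6},{q4,q6},{q4,q7},{q5,q6},{q6,q7},{q2,q4,q7},{q2,q5,q6},{q2,q6,q7},{q3,q4,q6}}
  W3: {{q2},{q7},{q1,q2},{q2,q3},{q2,q4},{q2,q5},{q2,q6},{q2,q7},{q3,q7},{q4,q7},{q6,q7},{q2,q3,q5},{q2,q4,q7},{q2,q5,q6},{q2,q6,q7}}
  W12: {{q4},{q2,q4},{q3,q4},{q3,q6},{q4,q6},{q4,q7},{q2,q4,q7},{q3,q4,q6}} {{q5,q6},{q2,q5,q6}}
  W13: {{q2,q3},{q2,q5},{q2,q3,q5},{q2,q5,q6}} {{q2,q4},{q4,q7},{q2,q4,q7}} {{q3,q7}}
  W23: {{q1,q2}} {{q2,q4},{q4,q7},{q2,q4,q7}} {{q2,q6},{q6,q7},{q2,q5,q6},{q2,q6,q7}}
  W123: {{q2,q4},{q4,q7},{q2,q4,q7}} {{q2,q5,q6}}
C dims 4,8,2; δ0: rk 3, SNF 1^3; δ1: rk 2, SNF 1^2
Ȟ^0 = (4 − 3) − 0 = 1, so Ȟ^0 ≅ Z
Ȟ^1 = (8 − 2) − 3 = 3, so Ȟ^1 ≅ Z^3
Ȟ^2 = (2 − 0) − 2 = 0, so Ȟ^2 ≅ 0

Ȟ^0(U;F) ≅ Z, Ȟ^1(U;F) ≅ Z^3 and Ȟ^2(U;F) ≅ 0


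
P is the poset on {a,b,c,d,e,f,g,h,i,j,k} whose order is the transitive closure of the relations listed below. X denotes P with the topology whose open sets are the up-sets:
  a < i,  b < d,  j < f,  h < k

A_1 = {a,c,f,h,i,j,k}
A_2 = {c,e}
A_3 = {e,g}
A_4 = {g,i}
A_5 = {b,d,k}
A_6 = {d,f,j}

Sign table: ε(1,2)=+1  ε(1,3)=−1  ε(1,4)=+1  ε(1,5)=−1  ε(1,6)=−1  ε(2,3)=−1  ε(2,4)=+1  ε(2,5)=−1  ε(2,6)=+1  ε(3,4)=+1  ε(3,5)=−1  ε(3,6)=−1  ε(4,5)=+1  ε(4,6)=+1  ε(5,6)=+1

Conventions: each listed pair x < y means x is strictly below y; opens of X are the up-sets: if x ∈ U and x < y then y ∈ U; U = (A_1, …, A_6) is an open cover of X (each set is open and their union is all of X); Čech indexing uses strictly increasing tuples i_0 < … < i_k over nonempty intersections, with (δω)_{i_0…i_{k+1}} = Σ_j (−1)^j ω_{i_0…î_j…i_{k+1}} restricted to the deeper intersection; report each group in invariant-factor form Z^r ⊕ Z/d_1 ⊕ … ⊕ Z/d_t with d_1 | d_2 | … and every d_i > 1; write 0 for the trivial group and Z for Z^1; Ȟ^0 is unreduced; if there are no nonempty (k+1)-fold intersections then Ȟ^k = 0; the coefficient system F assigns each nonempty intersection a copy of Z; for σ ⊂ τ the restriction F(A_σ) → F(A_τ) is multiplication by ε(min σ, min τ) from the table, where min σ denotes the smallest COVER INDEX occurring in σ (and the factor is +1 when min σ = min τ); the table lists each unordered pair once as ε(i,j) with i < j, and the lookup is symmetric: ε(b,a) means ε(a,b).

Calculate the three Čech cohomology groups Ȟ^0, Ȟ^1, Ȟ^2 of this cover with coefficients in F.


intersection data:
  A12={c} A14={i} A15={k} A16={f,j} A23={e} A34={g} A56={d}
C dims 6,7; δ0: rk 6, SNF 1^5·2
Ȟ^0 = (6 − 6) − 0 = 0, so Ȟ^0 ≅ 0
Ȟ^1 = (7 − 0) − 6 = 1 plus torsion [2], so Ȟ^1 ≅ Z ⊕ Z/2
Ȟ^2 = (0 − 0) − 0 = 0, so Ȟ^2 ≅ 0

Ȟ^0 ≅ 0,  Ȟ^1 ≅ Z ⊕ Z/2,  Ȟ^2 ≅ 0


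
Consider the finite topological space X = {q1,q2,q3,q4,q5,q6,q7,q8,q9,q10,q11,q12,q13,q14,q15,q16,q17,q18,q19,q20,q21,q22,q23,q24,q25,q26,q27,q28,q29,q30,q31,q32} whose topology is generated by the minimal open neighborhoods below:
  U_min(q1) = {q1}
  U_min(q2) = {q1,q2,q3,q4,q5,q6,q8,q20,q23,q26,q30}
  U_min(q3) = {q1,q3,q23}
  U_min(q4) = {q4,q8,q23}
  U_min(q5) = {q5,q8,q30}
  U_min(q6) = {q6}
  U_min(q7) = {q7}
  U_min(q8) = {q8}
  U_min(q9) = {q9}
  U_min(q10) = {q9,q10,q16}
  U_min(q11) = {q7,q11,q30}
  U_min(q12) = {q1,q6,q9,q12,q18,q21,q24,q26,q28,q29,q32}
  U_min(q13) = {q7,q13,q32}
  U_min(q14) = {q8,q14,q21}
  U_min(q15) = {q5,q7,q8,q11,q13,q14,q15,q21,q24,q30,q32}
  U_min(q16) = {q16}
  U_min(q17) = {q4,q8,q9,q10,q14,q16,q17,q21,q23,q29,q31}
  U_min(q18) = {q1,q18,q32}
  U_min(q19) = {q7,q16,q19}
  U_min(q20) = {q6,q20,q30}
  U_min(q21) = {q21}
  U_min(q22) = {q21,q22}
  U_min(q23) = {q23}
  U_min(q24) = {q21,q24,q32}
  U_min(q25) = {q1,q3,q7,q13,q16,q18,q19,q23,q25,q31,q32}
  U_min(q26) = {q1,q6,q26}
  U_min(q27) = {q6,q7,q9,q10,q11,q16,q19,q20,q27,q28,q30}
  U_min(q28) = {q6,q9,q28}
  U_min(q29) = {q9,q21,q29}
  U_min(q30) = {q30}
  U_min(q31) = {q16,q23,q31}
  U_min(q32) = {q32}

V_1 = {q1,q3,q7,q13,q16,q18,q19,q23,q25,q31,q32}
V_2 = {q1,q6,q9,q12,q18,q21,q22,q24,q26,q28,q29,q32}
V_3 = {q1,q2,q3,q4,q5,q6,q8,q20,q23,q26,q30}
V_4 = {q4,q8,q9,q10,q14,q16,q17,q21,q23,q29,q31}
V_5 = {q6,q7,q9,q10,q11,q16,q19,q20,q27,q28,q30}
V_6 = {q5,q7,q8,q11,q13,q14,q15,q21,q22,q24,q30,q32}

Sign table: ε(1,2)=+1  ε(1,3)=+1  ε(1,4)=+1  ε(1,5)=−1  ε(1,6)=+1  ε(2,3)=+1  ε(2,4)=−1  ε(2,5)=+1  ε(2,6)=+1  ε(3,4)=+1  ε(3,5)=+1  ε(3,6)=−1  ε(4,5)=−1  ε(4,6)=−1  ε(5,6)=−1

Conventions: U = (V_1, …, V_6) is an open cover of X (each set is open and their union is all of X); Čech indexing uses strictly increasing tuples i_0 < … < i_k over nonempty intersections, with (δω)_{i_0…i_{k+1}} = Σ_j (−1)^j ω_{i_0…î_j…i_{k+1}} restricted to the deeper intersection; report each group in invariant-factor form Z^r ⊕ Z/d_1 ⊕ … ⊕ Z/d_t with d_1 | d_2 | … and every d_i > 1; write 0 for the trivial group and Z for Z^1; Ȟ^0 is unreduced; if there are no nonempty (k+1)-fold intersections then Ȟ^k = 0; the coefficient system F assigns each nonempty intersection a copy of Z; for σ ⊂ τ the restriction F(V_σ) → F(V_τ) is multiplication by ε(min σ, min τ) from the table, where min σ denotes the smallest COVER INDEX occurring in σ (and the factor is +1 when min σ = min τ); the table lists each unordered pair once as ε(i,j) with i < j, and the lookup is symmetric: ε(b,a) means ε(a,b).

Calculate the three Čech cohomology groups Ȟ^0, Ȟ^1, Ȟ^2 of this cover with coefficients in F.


nonempty intersections:
  V12={q1,q18,q32} V13={q1,q3,q23} V14={q16,q23,q31} V15={q7,q16,q19} V16={q7,q13,q32} V23={q1,q6,q26} V24={q9,q21,q29} V25={q6,q9,q28} V26={q21,q22,q24,q32} V34={q4,q8,q23} V35={q6,q20,q30} V36={q5,q8,q30} V45={q9,q10,q16} V46={q8,q14,q21} V56={q7,q11,q30}
  V123={q1} V126={q32} V134={q23} V145={q16} V156={q7} V235={q6} V245={q9} V246={q21} V346={q8} V356={q30}
C dims 6,15,10; δ0: rk 6, SNF 1^5·2; δ1: rk 9, SNF 1^9
Ȟ^0: (6−6)−0=0 ⇒ 0
Ȟ^1: (15−9)−6=0 plus torsion [2] ⇒ Z/2
Ȟ^2: (10−0)−9=1 ⇒ Z

Ȟ^0(U;F) ≅ 0, Ȟ^1(U;F) ≅ Z/2, Ȟ^2(U;F) ≅ Z


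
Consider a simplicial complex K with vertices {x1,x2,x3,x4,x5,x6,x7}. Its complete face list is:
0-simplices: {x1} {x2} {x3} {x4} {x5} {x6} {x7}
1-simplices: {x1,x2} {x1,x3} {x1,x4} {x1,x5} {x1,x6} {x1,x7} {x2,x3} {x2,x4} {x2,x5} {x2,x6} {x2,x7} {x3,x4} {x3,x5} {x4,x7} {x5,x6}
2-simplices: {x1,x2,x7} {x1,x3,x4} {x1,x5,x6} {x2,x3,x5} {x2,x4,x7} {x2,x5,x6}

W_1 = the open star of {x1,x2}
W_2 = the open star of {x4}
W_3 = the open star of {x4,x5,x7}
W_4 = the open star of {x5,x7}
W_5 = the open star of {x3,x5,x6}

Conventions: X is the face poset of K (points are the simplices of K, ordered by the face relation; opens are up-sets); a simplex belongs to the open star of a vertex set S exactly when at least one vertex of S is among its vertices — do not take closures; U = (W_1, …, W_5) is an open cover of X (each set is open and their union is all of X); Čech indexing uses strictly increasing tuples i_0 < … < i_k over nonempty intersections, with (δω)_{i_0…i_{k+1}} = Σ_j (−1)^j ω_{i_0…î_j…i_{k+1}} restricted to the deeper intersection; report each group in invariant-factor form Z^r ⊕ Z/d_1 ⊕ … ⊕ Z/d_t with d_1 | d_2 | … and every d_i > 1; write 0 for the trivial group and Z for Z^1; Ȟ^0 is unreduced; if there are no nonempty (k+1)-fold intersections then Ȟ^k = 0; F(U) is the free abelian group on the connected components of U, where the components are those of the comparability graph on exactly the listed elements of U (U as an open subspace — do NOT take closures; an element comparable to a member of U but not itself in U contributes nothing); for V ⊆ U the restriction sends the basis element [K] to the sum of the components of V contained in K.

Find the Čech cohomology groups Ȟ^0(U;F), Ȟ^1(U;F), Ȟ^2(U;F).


Ȟ^0(U;F) ≅ Z; Ȟ^1(U;F) ≅ Z^3; Ȟ^2(U;F) ≅ 0

nerve simplices:
  W1={{x1},{x2},{x1,x2},{x1,x3},{x1,x4},{x1,x5},{x1,x6},{x1,x7},{x2,x3},{x2,x4},{x2,x5},{x2,x6},{x2,x7},{x1,x2,x7},{x1,x3,x4},{x1,x5,x6},{x2,x3,x5},{x2,x4,x7},{x2,x5,x6}} W2={{x4},{x1,x4},{x2,x4},{x3,x4},{x4,x7},{x1,x3,x4},{x2,x4,x7}} W3={{x4},{x5},{x7},{x1,x4},{x1,x5},{x1,x7},{x2,x4},{x2,x5},{x2,x7},{x3,x4},{x3,x5},{x4,x7},{x5,x6},{x1,x2,x7},{x1,x3,x4},{x1,x5,x6},{x2,x3,x5},{x2,x4,x7},{x2,x5,x6}} W4={{x5},{x7},{x1,x5},{x1,x7},{x2,x5},{x2,x7},{x3,x5},{x4,x7},{x5,x6},{x1,x2,x7},{x1,x5,x6},{x2,x3,x5},{x2,x4,x7},{x2,x5,x6}} W5={{x3},{x5},{x6},{x1,x3},{x1,x5},{x1,x6},{x2,x3},{x2,x5},{x2,x6},{x3,x4},{x3,x5},{x5,x6},{x1,x3,x4},{x1,x5,x6},{x2,x3,x5},{x2,x5,x6}}
  W12={{x1,x4},{x2,x4},{x1,x3,x4},{x2,x4,x7}} W13={{x1,x4},{x1,x5},{x1,x7},{x2,x4},{x2,x5},{x2,x7},{x1,x2,x7},{x1,x3,x4},{x1,x5,x6},{x2,x3,x5},{x2,x4,x7},{x2,x5,x6}} W14={{x1,x5},{x1,x7},{x2,x5},{x2,x7},{x1,x2,x7},{x1,x5,x6},{x2,x3,x5},{x2,x4,x7},{x2,x5,x6}} W15={{x1,x3},{x1,x5},{x1,x6},{x2,x3},{x2,x5},{x2,x6},{x1,x3,x4},{x1,x5,x6},{x2,x3,x5},{x2,x5,x6}} W23={{x4},{x1,x4},{x2,x4},{x3,x4},{x4,x7},{x1,x3,x4},{x2,x4,x7}} W24={{x4,x7},{x2,x4,x7}} W25={{x3,x4},{x1,x3,x4}} W34={{x5},{x7},{x1,x5},{x1,x7},{x2,x5},{x2,x7},{x3,x5},{x4,x7},{x5,x6},{x1,x2,x7},{x1,x5,x6},{x2,x3,x5},{x2,x4,x7},{x2,x5,x6}} W35={{x5},{x1,x5},{x2,x5},{x3,x4},{x3,x5},{x5,x6},{x1,x3,x4},{x1,x5,x6},{x2,x3,x5},{x2,x5,x6}} W45={{x5},{x1,x5},{x2,x5},{x3,x5},{x5,x6},{x1,x5,x6},{x2,x3,x5},{x2,x5,x6}}
  W123={{x1,x4},{x2,x4},{x1,x3,x4},{x2,x4,x7}} W124={{x2,x4,x7}} W125={{x1,x3,x4}} W134={{x1,x5},{x1,x7},{x2,x5},{x2,x7},{x1,x2,x7},{x1,x5,x6},{x2,x3,x5},{x2,x4,x7},{x2,x5,x6}} W135={{x1,x5},{x2,x5},{x1,x3,x4},{x1,x5,x6},{x2,x3,x5},{x2,x5,x6}} W145={{x1,x5},{x2,x5},{x1,x5,x6},{x2,x3,x5},{x2,x5,x6}} W234={{x4,x7},{x2,x4,x7}} W235={{x3,x4},{x1,x3,x4}} W345={{x5},{x1,x5},{x2,x5},{x3,x5},{x5,x6},{x1,x5,x6},{x2,x3,x5},{x2,x5,x6}}
  W1234={{x2,x4,x7}} W1235={{x1,x3,x4}} W1345={{x1,x5},{x2,x5},{x1,x5,x6},{x2,x3,x5},{x2,x5,x6}}
components per intersection:
  W1: {{x1},{x2},{x1,x2},{x1,x3},{x1,x4},{x1,x5},{x1,x6},{x1,x7},{x2,x3},{x2,x4},{x2,x5},{x2,x6},{x2,x7},{x1,x2,x7},{x1,x3,x4},{x1,x5,x6},{x2,x3,x5},{x2,x4,x7},{x2,x5,x6}}
  W2: {{x4},{x1,x4},{x2,x4},{x3,x4},{x4,x7},{x1,x3,x4},{x2,x4,x7}}
  W3: {{x4},{x7},{x1,x4},{x1,x7},{x2,x4},{x2,x7},{x3,x4},{x4,x7},{x1,x2,x7},{x1,x3,x4},{x2,x4,x7}} {{x5},{x1,x5},{x2,x5},{x3,x5},{x5,x6},{x1,x5,x6},{x2,x3,x5},{x2,x5,x6}}
  W4: {{x5},{x1,x5},{x2,x5},{x3,x5},{x5,x6},{x1,x5,x6},{x2,x3,x5},{x2,x5,x6}} {{x7},{x1,x7},{x2,x7},{x4,x7},{x1,x2,x7},{x2,x4,x7}}
  W5: {{x3},{x5},{x6},{x1,x3},{x1,x5},{x1,x6},{x2,x3},{x2,x5},{x2,x6},{x3,x4},{x3,x5},{x5,x6},{x1,x3,x4},{x1,x5,x6},{x2,x3,x5},{x2,x5,x6}}
  W12: {{x1,x4},{x1,x3,x4}} {{x2,x4},{x2,x4,x7}}
  W13: {{x1,x4},{x1,x3,x4}} {{x1,x5},{x1,x5,x6}} {{x1,x7},{x2,x4},{x2,x7},{x1,x2,x7},{x2,x4,x7}} {{x2,x5},{x2,x3,x5},{x2,x5,x6}}
  W14: {{x1,x5},{x1,x5,x6}} {{x1,x7},{x2,x7},{x1,x2,x7},{x2,x4,x7}} {{x2,x5},{x2,x3,x5},{x2,x5,x6}}
  W15: {{x1,x3},{x1,x3,x4}} {{x1,x5},{x1,x6},{x1,x5,x6}} {{x2,x3},{x2,x5},{x2,x6},{x2,x3,x5},{x2,x5,x6}}
  W23: {{x4},{x1,x4},{x2,x4},{x3,x4},{x4,x7},{x1,x3,x4},{x2,x4,x7}}
  W24: {{x4,x7},{x2,x4,x7}}
  W25: {{x3,x4},{x1,x3,x4}}
  W34: {{x5},{x1,x5},{x2,x5},{x3,x5},{x5,x6},{x1,x5,x6},{x2,x3,x5},{x2,x5,x6}} {{x7},{x1,x7},{x2,x7},{x4,x7},{x1,x2,x7},{x2,x4,x7}}
  W35: {{x5},{x1,x5},{x2,x5},{x3,x5},{x5,x6},{x1,x5,x6},{x2,x3,x5},{x2,x5,x6}} {{x3,x4},{x1,x3,x4}}
  W45: {{x5},{x1,x5},{x2,x5},{x3,x5},{x5,x6},{x1,x5,x6},{x2,x3,x5},{x2,x5,x6}}
  W123: {{x1,x4},{x1,x3,x4}} {{x2,x4},{x2,x4,x7}}
  W124: {{x2,x4,x7}}
  W125: {{x1,x3,x4}}
  W134: {{x1,x5},{x1,x5,x6}} {{x1,x7},{x2,x7},{x1,x2,x7},{x2,x4,x7}} {{x2,x5},{x2,x3,x5},{x2,x5,x6}}
  W135: {{x1,x5},{x1,x5,x6}} {{x2,x5},{x2,x3,x5},{x2,x5,x6}} {{x1,x3,x4}}
  W145: {{x1,x5},{x1,x5,x6}} {{x2,x5},{x2,x3,x5},{x2,x5,x6}}
  W234: {{x4,x7},{x2,x4,x7}}
  W235: {{x3,x4},{x1,x3,x4}}
  W345: {{x5},{x1,x5},{x2,x5},{x3,x5},{x5,x6},{x1,x5,x6},{x2,x3,x5},{x2,x5,x6}}
  W1234: {{x2,x4,x7}}
  W1235: {{x1,x3,x4}}
  W1345: {{x1,x5},{x1,x5,x6}} {{x2,x5},{x2,x3,x5},{x2,x5,x6}}
C dims 7,20,15,4; δ0: rk 6, SNF 1^6; δ1: rk 11, SNF 1^11; δ2: rk 4, SNF 1^4
degree 0: 7−6−0 = 1 → Ȟ^0 ≅ Z
degree 1: 20−11−6 = 3 → Ȟ^1 ≅ Z^3
degree 2: 15−4−11 = 0 → Ȟ^2 ≅ 0


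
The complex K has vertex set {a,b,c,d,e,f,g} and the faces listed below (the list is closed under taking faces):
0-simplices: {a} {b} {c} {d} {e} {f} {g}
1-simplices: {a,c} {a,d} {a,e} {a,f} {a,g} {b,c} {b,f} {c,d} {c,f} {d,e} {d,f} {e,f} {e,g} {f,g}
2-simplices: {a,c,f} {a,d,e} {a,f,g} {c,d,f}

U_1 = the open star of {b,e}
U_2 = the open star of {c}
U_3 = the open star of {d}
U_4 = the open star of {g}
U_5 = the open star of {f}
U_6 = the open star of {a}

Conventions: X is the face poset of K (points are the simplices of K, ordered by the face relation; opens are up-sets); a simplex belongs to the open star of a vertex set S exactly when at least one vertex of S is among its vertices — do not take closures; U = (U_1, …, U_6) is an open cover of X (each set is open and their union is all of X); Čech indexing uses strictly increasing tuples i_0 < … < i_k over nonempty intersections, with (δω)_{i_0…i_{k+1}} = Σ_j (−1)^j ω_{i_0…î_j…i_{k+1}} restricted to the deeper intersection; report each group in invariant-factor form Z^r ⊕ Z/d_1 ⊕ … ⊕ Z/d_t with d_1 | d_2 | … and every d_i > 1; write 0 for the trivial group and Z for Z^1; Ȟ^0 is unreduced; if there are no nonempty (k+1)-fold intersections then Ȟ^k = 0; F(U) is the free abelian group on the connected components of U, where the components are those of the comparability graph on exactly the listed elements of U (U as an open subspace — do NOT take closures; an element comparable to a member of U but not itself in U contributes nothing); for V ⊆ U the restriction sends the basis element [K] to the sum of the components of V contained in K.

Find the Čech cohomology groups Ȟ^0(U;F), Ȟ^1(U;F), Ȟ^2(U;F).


Ȟ^0(U;F) ≅ Z; Ȟ^1(U;F) ≅ Z^4; Ȟ^2(U;F) ≅ 0

nonempty overlaps:
  U1={{b},{e},{a,e},{b,c},{b,f},{d,e},{e,f},{e,g},{a,d,e}} U2={{c},{a,c},{b,c},{c,d},{c,f},{a,c,f},{c,d,f}} U3={{d},{a,d},{c,d},{d,e},{d,f},{a,d,e},{c,d,f}} U4={{g},{a,g},{e,g},{f,g},{a,f,g}} U5={{f},{a,f},{b,f},{c,f},{d,f},{e,f},{f,g},{a,c,f},{a,f,g},{c,d,f}} U6={{a},{a,c},{a,d},{a,e},{a,f},{a,g},{a,c,f},{a,d,e},{a,f,g}}
  U12={{b,c}} U13={{d,e},{a,d,e}} U14={{e,g}} U15={{b,f},{e,f}} U16={{a,e},{a,d,e}} U23={{c,d},{c,d,f}} U25={{c,f},{a,c,f},{c,d,f}} U26={{a,c},{a,c,f}} U35={{d,f},{c,d,f}} U36={{a,d},{a,d,e}} U45={{f,g},{a,f,g}} U46={{a,g},{a,f,g}} U56={{a,f},{a,c,f},{a,f,g}}
  U136={{a,d,e}} U235={{c,d,f}} U256={{a,c,f}} U456={{a,f,g}}
components per intersection:
  U1: {{b},{b,c},{b,f}} {{e},{a,e},{d,e},{e,f},{e,g},{a,d,e}}
  U2: {{c},{a,c},{b,c},{c,d},{c,f},{a,c,f},{c,d,f}}
  U3: {{d},{a,d},{c,d},{d,e},{d,f},{a,d,e},{c,d,f}}
  U4: {{g},{a,g},{e,g},{f,g},{a,f,g}}
  U5: {{f},{a,f},{b,f},{c,f},{d,f},{e,f},{f,g},{a,c,f},{a,f,g},{c,d,f}}
  U6: {{a},{a,c},{a,d},{a,e},{a,f},{a,g},{a,c,f},{a,d,e},{a,f,g}}
  U12: {{b,c}}
  U13: {{d,e},{a,d,e}}
  U14: {{e,g}}
  U15: {{b,f}} {{e,f}}
  U16: {{a,e},{a,d,e}}
  U23: {{c,d},{c,d,f}}
  U25: {{c,f},{a,c,f},{c,d,f}}
  U26: {{a,c},{a,c,f}}
  U35: {{d,f},{c,d,f}}
  U36: {{a,d},{a,d,e}}
  U45: {{f,g},{a,f,g}}
  U46: {{a,g},{a,f,g}}
  U56: {{a,f},{a,c,f},{a,f,g}}
  U136: {{a,d,e}}
  U235: {{c,d,f}}
  U256: {{a,c,f}}
  U456: {{a,f,g}}
C dims 7,14,4; δ0: rk 6, SNF 1^6; δ1: rk 4, SNF 1^4
degree 0: 7−6−0 = 1 → Ȟ^0 ≅ Z
degree 1: 14−4−6 = 4 → Ȟ^1 ≅ Z^4
degree 2: 4−0−4 = 0 → Ȟ^2 ≅ 0


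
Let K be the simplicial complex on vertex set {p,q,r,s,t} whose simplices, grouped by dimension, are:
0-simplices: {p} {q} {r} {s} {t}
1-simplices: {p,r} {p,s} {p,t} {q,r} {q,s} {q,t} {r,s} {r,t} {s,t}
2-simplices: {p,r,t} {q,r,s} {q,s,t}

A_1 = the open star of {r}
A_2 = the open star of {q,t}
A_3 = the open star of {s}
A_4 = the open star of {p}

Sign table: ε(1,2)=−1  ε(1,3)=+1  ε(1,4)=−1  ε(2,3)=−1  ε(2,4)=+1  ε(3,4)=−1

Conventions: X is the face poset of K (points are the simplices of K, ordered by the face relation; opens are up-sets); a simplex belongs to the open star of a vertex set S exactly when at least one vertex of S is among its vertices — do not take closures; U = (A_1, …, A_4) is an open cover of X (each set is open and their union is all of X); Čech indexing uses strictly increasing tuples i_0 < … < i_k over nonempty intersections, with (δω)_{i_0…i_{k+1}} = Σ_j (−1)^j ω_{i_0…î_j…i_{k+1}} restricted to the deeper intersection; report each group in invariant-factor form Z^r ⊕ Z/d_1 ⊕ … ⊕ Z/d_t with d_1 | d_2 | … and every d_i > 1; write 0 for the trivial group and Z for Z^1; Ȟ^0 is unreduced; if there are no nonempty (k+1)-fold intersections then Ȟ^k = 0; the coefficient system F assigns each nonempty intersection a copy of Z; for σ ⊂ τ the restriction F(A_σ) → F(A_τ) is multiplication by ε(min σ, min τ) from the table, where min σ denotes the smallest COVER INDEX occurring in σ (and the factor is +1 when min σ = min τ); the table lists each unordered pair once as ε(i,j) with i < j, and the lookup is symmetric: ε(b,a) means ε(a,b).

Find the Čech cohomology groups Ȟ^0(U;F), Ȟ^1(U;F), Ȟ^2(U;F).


nerve simplices:
  A1={{r},{p,r},{q,r},{r,s},{r,t},{p,r,t},{q,r,s}} A2={{q},{t},{p,t},{q,r},{q,s},{q,t},{r,t},{s,t},{p,r,t},{q,r,s},{q,s,t}} A3={{s},{p,s},{q,s},{r,s},{s,t},{q,r,s},{q,s,t}} A4={{p},{p,r},{p,s},{p,t},{p,r,t}}
  A12={{q,r},{r,t},{p,r,t},{q,r,s}} A13={{r,s},{q,r,s}} A14={{p,r},{p,r,t}} A23={{q,s},{s,t},{q,r,s},{q,s,t}} A24={{p,t},{p,r,t}} A34={{p,s}}
  A123={{q,r,s}} A124={{p,r,t}}
C dims 4,6,2; δ0: rk 3, SNF 1^3; δ1: rk 2, SNF 1^2
degree 0: 4−3−0 = 1 → Ȟ^0 ≅ Z
degree 1: 6−2−3 = 1 → Ȟ^1 ≅ Z
degree 2: 2−0−2 = 0 → Ȟ^2 ≅ 0

Ȟ^0(U;F) ≅ Z,  Ȟ^1(U;F) ≅ Z,  Ȟ^2(U;F) ≅ 0


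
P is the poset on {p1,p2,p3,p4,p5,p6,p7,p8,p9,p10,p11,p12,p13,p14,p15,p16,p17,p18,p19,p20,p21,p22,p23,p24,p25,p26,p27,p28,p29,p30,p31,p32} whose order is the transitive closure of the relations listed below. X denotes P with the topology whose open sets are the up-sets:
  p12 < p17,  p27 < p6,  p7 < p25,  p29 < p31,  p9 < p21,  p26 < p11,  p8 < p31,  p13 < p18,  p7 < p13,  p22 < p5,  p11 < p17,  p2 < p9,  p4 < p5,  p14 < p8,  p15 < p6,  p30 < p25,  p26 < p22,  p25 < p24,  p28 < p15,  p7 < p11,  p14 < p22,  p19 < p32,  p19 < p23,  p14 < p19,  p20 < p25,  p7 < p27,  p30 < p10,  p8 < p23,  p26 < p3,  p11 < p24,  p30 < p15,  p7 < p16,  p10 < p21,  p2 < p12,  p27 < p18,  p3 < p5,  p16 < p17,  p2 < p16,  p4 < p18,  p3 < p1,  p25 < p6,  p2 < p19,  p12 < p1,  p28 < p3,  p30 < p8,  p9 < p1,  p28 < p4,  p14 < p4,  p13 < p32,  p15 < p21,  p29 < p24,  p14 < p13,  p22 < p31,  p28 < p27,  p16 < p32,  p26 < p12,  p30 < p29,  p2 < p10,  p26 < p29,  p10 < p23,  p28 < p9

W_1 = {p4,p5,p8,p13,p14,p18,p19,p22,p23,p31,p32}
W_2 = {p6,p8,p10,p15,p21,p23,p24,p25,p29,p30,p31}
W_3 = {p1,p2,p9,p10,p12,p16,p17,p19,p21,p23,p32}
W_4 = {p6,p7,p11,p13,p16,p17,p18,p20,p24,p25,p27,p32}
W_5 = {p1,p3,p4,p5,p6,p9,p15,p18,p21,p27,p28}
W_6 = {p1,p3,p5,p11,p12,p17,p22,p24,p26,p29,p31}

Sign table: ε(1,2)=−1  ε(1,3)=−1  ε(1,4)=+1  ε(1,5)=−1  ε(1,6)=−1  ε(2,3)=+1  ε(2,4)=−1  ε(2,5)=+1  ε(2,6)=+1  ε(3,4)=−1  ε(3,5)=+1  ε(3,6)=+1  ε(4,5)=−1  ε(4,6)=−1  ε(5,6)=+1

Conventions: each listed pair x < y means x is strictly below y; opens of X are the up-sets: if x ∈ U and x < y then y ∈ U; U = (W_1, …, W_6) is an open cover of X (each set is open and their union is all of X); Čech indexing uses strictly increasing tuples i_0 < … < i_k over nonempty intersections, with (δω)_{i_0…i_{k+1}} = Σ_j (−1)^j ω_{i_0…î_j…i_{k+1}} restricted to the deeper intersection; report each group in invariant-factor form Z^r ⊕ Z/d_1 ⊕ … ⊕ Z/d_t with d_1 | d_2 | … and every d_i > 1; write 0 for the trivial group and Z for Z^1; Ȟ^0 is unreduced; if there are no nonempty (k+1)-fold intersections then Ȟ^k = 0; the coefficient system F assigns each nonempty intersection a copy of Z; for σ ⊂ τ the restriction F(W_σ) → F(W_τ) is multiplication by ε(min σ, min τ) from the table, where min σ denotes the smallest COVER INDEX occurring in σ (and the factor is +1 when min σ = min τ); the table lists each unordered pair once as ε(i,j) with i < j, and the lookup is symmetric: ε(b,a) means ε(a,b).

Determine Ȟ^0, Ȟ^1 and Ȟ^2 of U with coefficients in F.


nerve simplices:
  W12={p8,p23,p31} W13={p19,p23,p32} W14={p13,p18,p32} W15={p4,p5,p18} W16={p5,p22,p31} W23={p10,p21,p23} W24={p6,p24,p25} W25={p6,p15,p21} W26={p24,p29,p31} W34={p16,p17,p32} W35={p1,p9,p21} W36={p1,p12,p17} W45={p6,p18,p27} W46={p11,p17,p24} W56={p1,p3,p5}
  W123={p23} W126={p31} W134={p32} W145={p18} W156={p5} W235={p21} W245={p6} W246={p24} W346={p17} W356={p1}
C dims 6,15,10; δ0: rk 5, SNF 1^5; δ1: rk 10, SNF 1^9·2
degree 0: 6−5−0 = 1 → Ȟ^0 ≅ Z
degree 1: 15−10−5 = 0 → Ȟ^1 ≅ 0
degree 2: 10−0−10 = 0 plus torsion [2] → Ȟ^2 ≅ Z/2

Ȟ^0 = Z,  Ȟ^1 = 0,  Ȟ^2 = Z/2


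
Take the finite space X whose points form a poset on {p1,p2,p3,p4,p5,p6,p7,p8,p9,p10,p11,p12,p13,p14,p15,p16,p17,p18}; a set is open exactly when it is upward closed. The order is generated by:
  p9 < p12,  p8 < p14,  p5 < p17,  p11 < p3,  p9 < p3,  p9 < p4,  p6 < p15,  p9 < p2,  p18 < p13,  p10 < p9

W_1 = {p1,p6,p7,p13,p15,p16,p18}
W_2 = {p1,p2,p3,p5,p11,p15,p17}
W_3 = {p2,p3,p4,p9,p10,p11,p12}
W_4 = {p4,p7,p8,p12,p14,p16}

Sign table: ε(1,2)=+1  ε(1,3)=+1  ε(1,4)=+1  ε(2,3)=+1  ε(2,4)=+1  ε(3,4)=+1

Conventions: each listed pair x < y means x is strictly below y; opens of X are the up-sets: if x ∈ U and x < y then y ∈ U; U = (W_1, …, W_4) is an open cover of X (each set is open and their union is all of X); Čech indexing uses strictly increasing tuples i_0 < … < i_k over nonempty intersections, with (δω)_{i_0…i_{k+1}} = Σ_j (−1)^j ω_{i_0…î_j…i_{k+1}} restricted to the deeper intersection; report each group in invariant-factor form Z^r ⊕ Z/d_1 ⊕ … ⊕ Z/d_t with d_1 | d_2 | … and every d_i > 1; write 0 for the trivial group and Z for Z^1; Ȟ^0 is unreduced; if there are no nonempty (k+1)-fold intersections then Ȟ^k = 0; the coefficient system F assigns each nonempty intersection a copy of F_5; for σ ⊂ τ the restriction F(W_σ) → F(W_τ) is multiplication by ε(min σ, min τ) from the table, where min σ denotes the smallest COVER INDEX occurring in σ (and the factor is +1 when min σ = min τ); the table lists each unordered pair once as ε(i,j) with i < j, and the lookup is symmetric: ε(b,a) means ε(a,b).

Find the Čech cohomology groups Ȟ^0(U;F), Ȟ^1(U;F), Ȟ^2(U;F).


nerve simplices:
  W12={p1,p15} W14={p7,p16} W23={p2,p3,p11} W34={p4,p12}
C dims 4,4; δ0: rk_F5 3
degree 0: 4−3−0 = 1 → Ȟ^0 ≅ Z/5
degree 1: 4−0−3 = 1 → Ȟ^1 ≅ Z/5
degree 2: 0−0−0 = 0 → Ȟ^2 ≅ 0

Ȟ^0(U;F) ≅ Z/5,  Ȟ^1(U;F) ≅ Z/5,  Ȟ^2(U;F) ≅ 0


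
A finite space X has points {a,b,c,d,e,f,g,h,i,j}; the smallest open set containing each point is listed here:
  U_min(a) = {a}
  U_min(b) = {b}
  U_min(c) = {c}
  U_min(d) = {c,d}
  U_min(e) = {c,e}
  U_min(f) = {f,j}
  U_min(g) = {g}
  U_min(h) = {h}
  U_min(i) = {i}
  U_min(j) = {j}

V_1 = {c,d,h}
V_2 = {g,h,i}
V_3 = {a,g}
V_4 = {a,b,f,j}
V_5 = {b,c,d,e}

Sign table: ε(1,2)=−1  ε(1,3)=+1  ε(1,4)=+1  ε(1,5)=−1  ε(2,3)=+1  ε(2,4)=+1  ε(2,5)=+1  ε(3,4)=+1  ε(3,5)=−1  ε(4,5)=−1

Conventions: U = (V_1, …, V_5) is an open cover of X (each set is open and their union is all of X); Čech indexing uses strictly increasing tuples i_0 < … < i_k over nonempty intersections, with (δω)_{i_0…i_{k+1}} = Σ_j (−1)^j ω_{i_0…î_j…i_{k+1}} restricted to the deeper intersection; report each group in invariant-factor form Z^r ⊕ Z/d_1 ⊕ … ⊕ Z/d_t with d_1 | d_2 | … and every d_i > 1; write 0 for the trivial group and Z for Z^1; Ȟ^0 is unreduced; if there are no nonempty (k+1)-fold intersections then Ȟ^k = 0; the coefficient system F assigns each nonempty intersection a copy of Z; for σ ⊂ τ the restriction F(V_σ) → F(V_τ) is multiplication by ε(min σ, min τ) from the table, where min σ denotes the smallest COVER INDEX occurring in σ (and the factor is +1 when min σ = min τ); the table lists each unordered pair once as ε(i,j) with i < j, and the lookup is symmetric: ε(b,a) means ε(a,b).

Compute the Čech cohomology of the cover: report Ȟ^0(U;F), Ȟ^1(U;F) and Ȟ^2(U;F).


cover nerve:
  V12={h} V15={c,d} V23={g} V34={a} V45={b}
C dims 5,5; δ0: rk 5, SNF 1^4·2
Ȟ^0: (5−5)−0=0 ⇒ 0
Ȟ^1: (5−0)−5=0 plus torsion [2] ⇒ Z/2
Ȟ^2: (0−0)−0=0 ⇒ 0

Ȟ^0 = 0,  Ȟ^1 = Z/2,  Ȟ^2 = 0


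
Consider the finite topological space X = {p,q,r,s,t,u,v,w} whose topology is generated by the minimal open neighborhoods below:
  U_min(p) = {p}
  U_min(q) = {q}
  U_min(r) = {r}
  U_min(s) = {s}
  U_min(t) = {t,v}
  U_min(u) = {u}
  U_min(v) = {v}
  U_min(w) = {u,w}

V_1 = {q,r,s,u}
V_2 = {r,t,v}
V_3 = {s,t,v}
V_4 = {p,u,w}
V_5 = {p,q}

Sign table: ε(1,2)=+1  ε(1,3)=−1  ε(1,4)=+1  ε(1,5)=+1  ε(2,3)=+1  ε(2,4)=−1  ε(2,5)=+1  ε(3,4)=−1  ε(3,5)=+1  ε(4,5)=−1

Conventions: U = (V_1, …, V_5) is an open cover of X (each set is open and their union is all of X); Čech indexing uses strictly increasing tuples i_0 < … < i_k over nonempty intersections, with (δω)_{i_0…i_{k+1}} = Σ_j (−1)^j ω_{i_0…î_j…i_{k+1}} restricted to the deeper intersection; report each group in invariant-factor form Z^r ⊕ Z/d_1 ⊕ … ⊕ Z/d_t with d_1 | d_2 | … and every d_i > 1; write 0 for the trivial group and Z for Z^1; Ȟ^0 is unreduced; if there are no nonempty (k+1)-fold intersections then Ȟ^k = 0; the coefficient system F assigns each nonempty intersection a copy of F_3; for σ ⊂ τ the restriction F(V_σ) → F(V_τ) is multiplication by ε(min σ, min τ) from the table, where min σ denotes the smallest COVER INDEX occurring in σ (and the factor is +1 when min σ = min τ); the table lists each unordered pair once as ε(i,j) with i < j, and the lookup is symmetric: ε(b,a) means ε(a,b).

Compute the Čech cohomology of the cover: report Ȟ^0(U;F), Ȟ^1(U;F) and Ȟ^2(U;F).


Ȟ^0(U;F) ≅ 0, Ȟ^1(U;F) ≅ Z/3 and Ȟ^2(U;F) ≅ 0

nerve simplices:
  V12={r} V13={s} V14={u} V15={q} V23={t,v} V45={p}
C dims 5,6; δ0: rk_F3 5
degree 0: 5−5−0 = 0 → Ȟ^0 ≅ 0
degree 1: 6−0−5 = 1 → Ȟ^1 ≅ Z/3
degree 2: 0−0−0 = 0 → Ȟ^2 ≅ 0
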